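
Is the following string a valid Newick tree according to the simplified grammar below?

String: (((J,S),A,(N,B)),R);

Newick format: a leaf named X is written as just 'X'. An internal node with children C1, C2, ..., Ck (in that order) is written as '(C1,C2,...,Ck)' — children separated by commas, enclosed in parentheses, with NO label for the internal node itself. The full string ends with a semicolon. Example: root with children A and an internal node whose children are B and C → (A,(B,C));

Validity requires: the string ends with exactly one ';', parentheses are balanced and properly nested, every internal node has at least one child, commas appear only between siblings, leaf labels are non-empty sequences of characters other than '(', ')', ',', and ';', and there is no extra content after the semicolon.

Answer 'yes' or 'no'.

Input: (((J,S),A,(N,B)),R);
Paren balance: 4 '(' vs 4 ')' OK
Ends with single ';': True
Full parse: OK
Valid: True

Answer: yes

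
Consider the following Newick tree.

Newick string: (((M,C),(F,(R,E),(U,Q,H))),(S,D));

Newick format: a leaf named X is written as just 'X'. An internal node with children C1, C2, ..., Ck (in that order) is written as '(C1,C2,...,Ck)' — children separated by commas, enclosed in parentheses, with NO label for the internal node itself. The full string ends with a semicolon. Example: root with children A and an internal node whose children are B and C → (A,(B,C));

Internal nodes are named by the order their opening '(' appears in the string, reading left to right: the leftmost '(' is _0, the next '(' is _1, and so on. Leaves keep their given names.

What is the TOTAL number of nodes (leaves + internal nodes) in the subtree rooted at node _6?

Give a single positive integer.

Answer: 3

Derivation:
Newick: (((M,C),(F,(R,E),(U,Q,H))),(S,D));
Locate _6: it is the '(' at position 27 (the 7th '(' reading left to right).
Query: subtree rooted at _6
_6: subtree_size = 1 + 2
  S: subtree_size = 1 + 0
  D: subtree_size = 1 + 0
Total subtree size of _6: 3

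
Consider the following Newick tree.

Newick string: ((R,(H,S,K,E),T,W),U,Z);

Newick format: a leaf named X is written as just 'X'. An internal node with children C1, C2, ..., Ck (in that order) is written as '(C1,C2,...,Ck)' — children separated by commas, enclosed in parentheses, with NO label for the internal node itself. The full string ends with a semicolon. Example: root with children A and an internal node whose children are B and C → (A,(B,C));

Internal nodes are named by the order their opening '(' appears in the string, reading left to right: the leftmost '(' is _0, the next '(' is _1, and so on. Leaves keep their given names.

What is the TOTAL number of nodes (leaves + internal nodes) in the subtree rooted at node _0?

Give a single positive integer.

Answer: 12

Derivation:
Newick: ((R,(H,S,K,E),T,W),U,Z);
Locate _0: it is the '(' at position 0 (the 1st '(' reading left to right).
Query: subtree rooted at _0
_0: subtree_size = 1 + 11
  _1: subtree_size = 1 + 8
    R: subtree_size = 1 + 0
    _2: subtree_size = 1 + 4
      H: subtree_size = 1 + 0
      S: subtree_size = 1 + 0
      K: subtree_size = 1 + 0
      E: subtree_size = 1 + 0
    T: subtree_size = 1 + 0
    W: subtree_size = 1 + 0
  U: subtree_size = 1 + 0
  Z: subtree_size = 1 + 0
Total subtree size of _0: 12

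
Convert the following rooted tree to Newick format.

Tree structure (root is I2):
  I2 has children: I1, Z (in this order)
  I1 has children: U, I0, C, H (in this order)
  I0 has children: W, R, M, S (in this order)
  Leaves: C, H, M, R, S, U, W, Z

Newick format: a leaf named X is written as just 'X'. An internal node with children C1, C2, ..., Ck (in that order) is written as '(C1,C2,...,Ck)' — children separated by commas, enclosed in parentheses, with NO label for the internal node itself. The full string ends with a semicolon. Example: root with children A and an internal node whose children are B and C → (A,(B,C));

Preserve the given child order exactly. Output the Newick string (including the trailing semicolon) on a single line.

internal I2 with children ['I1', 'Z']
  internal I1 with children ['U', 'I0', 'C', 'H']
    leaf 'U' → 'U'
    internal I0 with children ['W', 'R', 'M', 'S']
      leaf 'W' → 'W'
      leaf 'R' → 'R'
      leaf 'M' → 'M'
      leaf 'S' → 'S'
    → '(W,R,M,S)'
    leaf 'C' → 'C'
    leaf 'H' → 'H'
  → '(U,(W,R,M,S),C,H)'
  leaf 'Z' → 'Z'
→ '((U,(W,R,M,S),C,H),Z)'
Final: ((U,(W,R,M,S),C,H),Z);

Answer: ((U,(W,R,M,S),C,H),Z);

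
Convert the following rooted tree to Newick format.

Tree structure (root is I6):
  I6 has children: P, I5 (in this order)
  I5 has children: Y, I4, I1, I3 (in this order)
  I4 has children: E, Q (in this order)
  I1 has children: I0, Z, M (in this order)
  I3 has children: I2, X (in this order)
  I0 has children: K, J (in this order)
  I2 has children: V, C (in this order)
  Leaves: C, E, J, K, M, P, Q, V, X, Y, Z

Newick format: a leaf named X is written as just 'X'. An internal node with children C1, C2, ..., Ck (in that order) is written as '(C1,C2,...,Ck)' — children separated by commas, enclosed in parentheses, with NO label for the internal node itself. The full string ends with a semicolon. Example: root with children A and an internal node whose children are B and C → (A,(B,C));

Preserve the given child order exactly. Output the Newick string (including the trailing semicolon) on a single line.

internal I6 with children ['P', 'I5']
  leaf 'P' → 'P'
  internal I5 with children ['Y', 'I4', 'I1', 'I3']
    leaf 'Y' → 'Y'
    internal I4 with children ['E', 'Q']
      leaf 'E' → 'E'
      leaf 'Q' → 'Q'
    → '(E,Q)'
    internal I1 with children ['I0', 'Z', 'M']
      internal I0 with children ['K', 'J']
        leaf 'K' → 'K'
        leaf 'J' → 'J'
      → '(K,J)'
      leaf 'Z' → 'Z'
      leaf 'M' → 'M'
    → '((K,J),Z,M)'
    internal I3 with children ['I2', 'X']
      internal I2 with children ['V', 'C']
        leaf 'V' → 'V'
        leaf 'C' → 'C'
      → '(V,C)'
      leaf 'X' → 'X'
    → '((V,C),X)'
  → '(Y,(E,Q),((K,J),Z,M),((V,C),X))'
→ '(P,(Y,(E,Q),((K,J),Z,M),((V,C),X)))'
Final: (P,(Y,(E,Q),((K,J),Z,M),((V,C),X)));

Answer: (P,(Y,(E,Q),((K,J),Z,M),((V,C),X)));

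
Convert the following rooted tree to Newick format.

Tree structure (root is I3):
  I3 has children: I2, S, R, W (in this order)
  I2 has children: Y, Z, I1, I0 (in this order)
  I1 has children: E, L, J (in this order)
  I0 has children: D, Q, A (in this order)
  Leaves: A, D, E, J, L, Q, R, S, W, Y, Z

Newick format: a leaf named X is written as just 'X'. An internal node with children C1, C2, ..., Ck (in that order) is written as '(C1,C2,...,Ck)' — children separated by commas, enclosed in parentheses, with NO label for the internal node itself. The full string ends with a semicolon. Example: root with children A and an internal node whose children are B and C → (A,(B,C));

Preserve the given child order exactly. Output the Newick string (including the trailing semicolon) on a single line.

internal I3 with children ['I2', 'S', 'R', 'W']
  internal I2 with children ['Y', 'Z', 'I1', 'I0']
    leaf 'Y' → 'Y'
    leaf 'Z' → 'Z'
    internal I1 with children ['E', 'L', 'J']
      leaf 'E' → 'E'
      leaf 'L' → 'L'
      leaf 'J' → 'J'
    → '(E,L,J)'
    internal I0 with children ['D', 'Q', 'A']
      leaf 'D' → 'D'
      leaf 'Q' → 'Q'
      leaf 'A' → 'A'
    → '(D,Q,A)'
  → '(Y,Z,(E,L,J),(D,Q,A))'
  leaf 'S' → 'S'
  leaf 'R' → 'R'
  leaf 'W' → 'W'
→ '((Y,Z,(E,L,J),(D,Q,A)),S,R,W)'
Final: ((Y,Z,(E,L,J),(D,Q,A)),S,R,W);

Answer: ((Y,Z,(E,L,J),(D,Q,A)),S,R,W);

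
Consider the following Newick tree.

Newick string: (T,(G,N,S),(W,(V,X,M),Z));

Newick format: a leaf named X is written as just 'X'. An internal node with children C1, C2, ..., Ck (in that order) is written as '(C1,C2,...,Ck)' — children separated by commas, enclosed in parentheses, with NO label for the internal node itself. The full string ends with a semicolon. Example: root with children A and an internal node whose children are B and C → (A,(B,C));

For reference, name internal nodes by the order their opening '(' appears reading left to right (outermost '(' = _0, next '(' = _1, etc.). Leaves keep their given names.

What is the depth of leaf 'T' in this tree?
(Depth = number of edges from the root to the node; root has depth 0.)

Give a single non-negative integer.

Answer: 1

Derivation:
Newick: (T,(G,N,S),(W,(V,X,M),Z));
Naming internals by '(' encounter order: outermost '(' = _0, next = _1, ...
Query node: T
Path from root: _0 -> T
Depth of T: 1 (number of edges from root)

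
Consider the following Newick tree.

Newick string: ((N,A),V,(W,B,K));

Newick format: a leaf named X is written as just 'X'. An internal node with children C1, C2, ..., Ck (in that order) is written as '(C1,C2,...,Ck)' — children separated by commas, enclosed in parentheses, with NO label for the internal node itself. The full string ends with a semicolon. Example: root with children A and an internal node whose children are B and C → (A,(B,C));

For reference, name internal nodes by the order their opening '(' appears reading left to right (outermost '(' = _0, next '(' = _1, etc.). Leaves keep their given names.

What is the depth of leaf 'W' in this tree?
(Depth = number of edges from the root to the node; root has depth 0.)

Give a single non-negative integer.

Newick: ((N,A),V,(W,B,K));
Naming internals by '(' encounter order: outermost '(' = _0, next = _1, ...
Query node: W
Path from root: _0 -> _2 -> W
Depth of W: 2 (number of edges from root)

Answer: 2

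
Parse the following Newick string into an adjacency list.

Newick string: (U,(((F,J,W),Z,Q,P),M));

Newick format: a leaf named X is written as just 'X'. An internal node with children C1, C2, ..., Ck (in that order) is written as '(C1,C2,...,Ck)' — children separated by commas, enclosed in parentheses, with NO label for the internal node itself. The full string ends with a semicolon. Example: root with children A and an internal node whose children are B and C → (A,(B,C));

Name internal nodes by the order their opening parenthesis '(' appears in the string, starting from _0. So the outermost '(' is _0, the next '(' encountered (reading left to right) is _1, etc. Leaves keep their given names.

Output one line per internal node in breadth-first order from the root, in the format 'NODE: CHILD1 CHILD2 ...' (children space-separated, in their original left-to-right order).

Answer: _0: U _1
_1: _2 M
_2: _3 Z Q P
_3: F J W

Derivation:
Input: (U,(((F,J,W),Z,Q,P),M));
Scanning left-to-right, naming '(' by encounter order:
  pos 0: '(' -> open internal node _0 (depth 1)
  pos 3: '(' -> open internal node _1 (depth 2)
  pos 4: '(' -> open internal node _2 (depth 3)
  pos 5: '(' -> open internal node _3 (depth 4)
  pos 11: ')' -> close internal node _3 (now at depth 3)
  pos 18: ')' -> close internal node _2 (now at depth 2)
  pos 21: ')' -> close internal node _1 (now at depth 1)
  pos 22: ')' -> close internal node _0 (now at depth 0)
Total internal nodes: 4
BFS adjacency from root:
  _0: U _1
  _1: _2 M
  _2: _3 Z Q P
  _3: F J W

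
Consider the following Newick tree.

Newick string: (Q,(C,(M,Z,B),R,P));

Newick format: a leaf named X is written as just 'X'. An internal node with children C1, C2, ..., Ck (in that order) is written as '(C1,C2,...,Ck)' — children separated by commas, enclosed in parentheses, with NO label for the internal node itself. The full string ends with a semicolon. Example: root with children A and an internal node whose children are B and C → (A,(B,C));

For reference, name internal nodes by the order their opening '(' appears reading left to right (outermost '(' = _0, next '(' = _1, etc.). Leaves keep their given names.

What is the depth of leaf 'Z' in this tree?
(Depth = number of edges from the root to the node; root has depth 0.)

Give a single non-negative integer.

Answer: 3

Derivation:
Newick: (Q,(C,(M,Z,B),R,P));
Naming internals by '(' encounter order: outermost '(' = _0, next = _1, ...
Query node: Z
Path from root: _0 -> _1 -> _2 -> Z
Depth of Z: 3 (number of edges from root)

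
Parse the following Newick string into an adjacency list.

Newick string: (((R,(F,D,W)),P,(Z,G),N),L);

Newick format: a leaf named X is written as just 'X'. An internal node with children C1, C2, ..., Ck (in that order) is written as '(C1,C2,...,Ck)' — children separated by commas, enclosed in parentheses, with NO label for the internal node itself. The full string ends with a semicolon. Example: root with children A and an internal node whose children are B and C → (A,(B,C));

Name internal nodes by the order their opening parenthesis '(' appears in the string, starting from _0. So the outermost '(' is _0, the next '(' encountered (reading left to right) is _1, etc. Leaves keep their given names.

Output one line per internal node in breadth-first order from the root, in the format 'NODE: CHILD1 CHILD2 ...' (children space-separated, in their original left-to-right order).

Answer: _0: _1 L
_1: _2 P _4 N
_2: R _3
_4: Z G
_3: F D W

Derivation:
Input: (((R,(F,D,W)),P,(Z,G),N),L);
Scanning left-to-right, naming '(' by encounter order:
  pos 0: '(' -> open internal node _0 (depth 1)
  pos 1: '(' -> open internal node _1 (depth 2)
  pos 2: '(' -> open internal node _2 (depth 3)
  pos 5: '(' -> open internal node _3 (depth 4)
  pos 11: ')' -> close internal node _3 (now at depth 3)
  pos 12: ')' -> close internal node _2 (now at depth 2)
  pos 16: '(' -> open internal node _4 (depth 3)
  pos 20: ')' -> close internal node _4 (now at depth 2)
  pos 23: ')' -> close internal node _1 (now at depth 1)
  pos 26: ')' -> close internal node _0 (now at depth 0)
Total internal nodes: 5
BFS adjacency from root:
  _0: _1 L
  _1: _2 P _4 N
  _2: R _3
  _4: Z G
  _3: F D W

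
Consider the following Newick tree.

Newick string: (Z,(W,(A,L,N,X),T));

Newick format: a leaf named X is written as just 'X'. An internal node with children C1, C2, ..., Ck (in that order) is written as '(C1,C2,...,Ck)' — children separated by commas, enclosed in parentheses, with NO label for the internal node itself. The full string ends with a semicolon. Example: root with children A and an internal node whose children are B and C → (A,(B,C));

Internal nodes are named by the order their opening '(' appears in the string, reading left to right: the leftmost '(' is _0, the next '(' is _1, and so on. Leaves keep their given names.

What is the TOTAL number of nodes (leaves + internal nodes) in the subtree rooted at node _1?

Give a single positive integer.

Answer: 8

Derivation:
Newick: (Z,(W,(A,L,N,X),T));
Locate _1: it is the '(' at position 3 (the 2nd '(' reading left to right).
Query: subtree rooted at _1
_1: subtree_size = 1 + 7
  W: subtree_size = 1 + 0
  _2: subtree_size = 1 + 4
    A: subtree_size = 1 + 0
    L: subtree_size = 1 + 0
    N: subtree_size = 1 + 0
    X: subtree_size = 1 + 0
  T: subtree_size = 1 + 0
Total subtree size of _1: 8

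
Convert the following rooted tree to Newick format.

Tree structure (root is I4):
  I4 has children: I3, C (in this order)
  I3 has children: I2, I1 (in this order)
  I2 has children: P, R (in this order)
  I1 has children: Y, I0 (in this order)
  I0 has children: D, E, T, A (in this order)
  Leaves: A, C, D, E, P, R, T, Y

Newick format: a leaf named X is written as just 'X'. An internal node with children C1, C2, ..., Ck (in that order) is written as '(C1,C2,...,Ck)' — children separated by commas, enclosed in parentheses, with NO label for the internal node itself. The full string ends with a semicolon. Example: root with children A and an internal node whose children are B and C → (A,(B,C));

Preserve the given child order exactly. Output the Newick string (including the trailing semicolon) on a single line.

Answer: (((P,R),(Y,(D,E,T,A))),C);

Derivation:
internal I4 with children ['I3', 'C']
  internal I3 with children ['I2', 'I1']
    internal I2 with children ['P', 'R']
      leaf 'P' → 'P'
      leaf 'R' → 'R'
    → '(P,R)'
    internal I1 with children ['Y', 'I0']
      leaf 'Y' → 'Y'
      internal I0 with children ['D', 'E', 'T', 'A']
        leaf 'D' → 'D'
        leaf 'E' → 'E'
        leaf 'T' → 'T'
        leaf 'A' → 'A'
      → '(D,E,T,A)'
    → '(Y,(D,E,T,A))'
  → '((P,R),(Y,(D,E,T,A)))'
  leaf 'C' → 'C'
→ '(((P,R),(Y,(D,E,T,A))),C)'
Final: (((P,R),(Y,(D,E,T,A))),C);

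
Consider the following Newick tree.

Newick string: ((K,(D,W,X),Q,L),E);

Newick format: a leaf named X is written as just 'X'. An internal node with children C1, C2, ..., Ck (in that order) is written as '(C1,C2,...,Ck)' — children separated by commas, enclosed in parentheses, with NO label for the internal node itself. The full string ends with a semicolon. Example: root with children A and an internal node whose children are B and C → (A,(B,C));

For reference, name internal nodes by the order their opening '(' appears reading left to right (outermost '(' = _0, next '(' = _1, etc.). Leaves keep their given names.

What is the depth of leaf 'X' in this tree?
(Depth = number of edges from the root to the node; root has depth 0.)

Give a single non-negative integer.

Newick: ((K,(D,W,X),Q,L),E);
Naming internals by '(' encounter order: outermost '(' = _0, next = _1, ...
Query node: X
Path from root: _0 -> _1 -> _2 -> X
Depth of X: 3 (number of edges from root)

Answer: 3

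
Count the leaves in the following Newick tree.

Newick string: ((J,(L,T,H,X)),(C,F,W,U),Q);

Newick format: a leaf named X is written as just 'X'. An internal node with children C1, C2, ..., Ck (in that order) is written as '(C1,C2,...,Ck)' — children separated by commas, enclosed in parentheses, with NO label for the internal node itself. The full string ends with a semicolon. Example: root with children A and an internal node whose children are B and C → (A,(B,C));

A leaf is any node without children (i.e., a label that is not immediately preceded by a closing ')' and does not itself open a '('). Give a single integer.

Answer: 10

Derivation:
Newick: ((J,(L,T,H,X)),(C,F,W,U),Q);
Scan left-to-right; a leaf is any maximal label run not followed by '(':
  pos 2: leaf 'J' → count = 1
  pos 5: leaf 'L' → count = 2
  pos 7: leaf 'T' → count = 3
  pos 9: leaf 'H' → count = 4
  pos 11: leaf 'X' → count = 5
  pos 16: leaf 'C' → count = 6
  pos 18: leaf 'F' → count = 7
  pos 20: leaf 'W' → count = 8
  pos 22: leaf 'U' → count = 9
  pos 25: leaf 'Q' → count = 10
Total leaves: 10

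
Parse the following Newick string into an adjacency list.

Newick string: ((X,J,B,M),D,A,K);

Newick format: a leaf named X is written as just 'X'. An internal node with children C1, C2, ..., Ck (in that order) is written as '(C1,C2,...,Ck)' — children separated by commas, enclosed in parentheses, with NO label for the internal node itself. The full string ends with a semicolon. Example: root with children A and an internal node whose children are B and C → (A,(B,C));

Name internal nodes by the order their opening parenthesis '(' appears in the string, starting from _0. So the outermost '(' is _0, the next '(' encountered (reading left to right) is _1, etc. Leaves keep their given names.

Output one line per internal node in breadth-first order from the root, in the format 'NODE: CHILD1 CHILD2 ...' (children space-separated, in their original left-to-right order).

Answer: _0: _1 D A K
_1: X J B M

Derivation:
Input: ((X,J,B,M),D,A,K);
Scanning left-to-right, naming '(' by encounter order:
  pos 0: '(' -> open internal node _0 (depth 1)
  pos 1: '(' -> open internal node _1 (depth 2)
  pos 9: ')' -> close internal node _1 (now at depth 1)
  pos 16: ')' -> close internal node _0 (now at depth 0)
Total internal nodes: 2
BFS adjacency from root:
  _0: _1 D A K
  _1: X J B M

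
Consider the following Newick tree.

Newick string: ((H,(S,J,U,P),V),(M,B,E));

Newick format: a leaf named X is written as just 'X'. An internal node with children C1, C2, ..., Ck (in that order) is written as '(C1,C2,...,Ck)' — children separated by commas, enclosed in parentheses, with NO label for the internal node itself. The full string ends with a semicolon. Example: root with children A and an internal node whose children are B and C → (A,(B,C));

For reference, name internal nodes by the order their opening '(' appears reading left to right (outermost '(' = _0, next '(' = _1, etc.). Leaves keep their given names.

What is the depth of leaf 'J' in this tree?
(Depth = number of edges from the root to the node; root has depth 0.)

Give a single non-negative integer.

Answer: 3

Derivation:
Newick: ((H,(S,J,U,P),V),(M,B,E));
Naming internals by '(' encounter order: outermost '(' = _0, next = _1, ...
Query node: J
Path from root: _0 -> _1 -> _2 -> J
Depth of J: 3 (number of edges from root)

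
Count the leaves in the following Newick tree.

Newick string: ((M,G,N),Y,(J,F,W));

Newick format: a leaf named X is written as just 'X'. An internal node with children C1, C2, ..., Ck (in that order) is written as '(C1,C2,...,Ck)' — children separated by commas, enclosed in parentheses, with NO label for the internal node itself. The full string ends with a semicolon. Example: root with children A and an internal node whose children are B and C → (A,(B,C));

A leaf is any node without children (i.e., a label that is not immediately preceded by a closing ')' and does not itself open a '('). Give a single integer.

Newick: ((M,G,N),Y,(J,F,W));
Scan left-to-right; a leaf is any maximal label run not followed by '(':
  pos 2: leaf 'M' → count = 1
  pos 4: leaf 'G' → count = 2
  pos 6: leaf 'N' → count = 3
  pos 9: leaf 'Y' → count = 4
  pos 12: leaf 'J' → count = 5
  pos 14: leaf 'F' → count = 6
  pos 16: leaf 'W' → count = 7
Total leaves: 7

Answer: 7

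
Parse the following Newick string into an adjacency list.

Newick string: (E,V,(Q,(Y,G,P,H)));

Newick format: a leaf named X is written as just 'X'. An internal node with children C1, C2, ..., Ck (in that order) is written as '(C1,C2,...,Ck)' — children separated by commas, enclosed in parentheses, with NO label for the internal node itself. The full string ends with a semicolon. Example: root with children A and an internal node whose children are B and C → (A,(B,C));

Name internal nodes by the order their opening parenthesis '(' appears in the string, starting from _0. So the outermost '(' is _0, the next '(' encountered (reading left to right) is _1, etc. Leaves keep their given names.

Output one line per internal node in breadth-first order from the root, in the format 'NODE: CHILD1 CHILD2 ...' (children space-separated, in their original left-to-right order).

Answer: _0: E V _1
_1: Q _2
_2: Y G P H

Derivation:
Input: (E,V,(Q,(Y,G,P,H)));
Scanning left-to-right, naming '(' by encounter order:
  pos 0: '(' -> open internal node _0 (depth 1)
  pos 5: '(' -> open internal node _1 (depth 2)
  pos 8: '(' -> open internal node _2 (depth 3)
  pos 16: ')' -> close internal node _2 (now at depth 2)
  pos 17: ')' -> close internal node _1 (now at depth 1)
  pos 18: ')' -> close internal node _0 (now at depth 0)
Total internal nodes: 3
BFS adjacency from root:
  _0: E V _1
  _1: Q _2
  _2: Y G P H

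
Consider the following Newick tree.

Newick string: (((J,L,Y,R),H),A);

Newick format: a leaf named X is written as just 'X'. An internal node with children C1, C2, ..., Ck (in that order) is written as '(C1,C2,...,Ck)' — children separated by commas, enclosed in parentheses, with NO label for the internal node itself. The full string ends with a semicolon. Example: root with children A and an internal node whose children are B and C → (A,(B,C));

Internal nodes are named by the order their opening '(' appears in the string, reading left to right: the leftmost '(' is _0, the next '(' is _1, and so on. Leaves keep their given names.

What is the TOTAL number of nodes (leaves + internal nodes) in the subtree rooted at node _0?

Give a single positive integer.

Answer: 9

Derivation:
Newick: (((J,L,Y,R),H),A);
Locate _0: it is the '(' at position 0 (the 1st '(' reading left to right).
Query: subtree rooted at _0
_0: subtree_size = 1 + 8
  _1: subtree_size = 1 + 6
    _2: subtree_size = 1 + 4
      J: subtree_size = 1 + 0
      L: subtree_size = 1 + 0
      Y: subtree_size = 1 + 0
      R: subtree_size = 1 + 0
    H: subtree_size = 1 + 0
  A: subtree_size = 1 + 0
Total subtree size of _0: 9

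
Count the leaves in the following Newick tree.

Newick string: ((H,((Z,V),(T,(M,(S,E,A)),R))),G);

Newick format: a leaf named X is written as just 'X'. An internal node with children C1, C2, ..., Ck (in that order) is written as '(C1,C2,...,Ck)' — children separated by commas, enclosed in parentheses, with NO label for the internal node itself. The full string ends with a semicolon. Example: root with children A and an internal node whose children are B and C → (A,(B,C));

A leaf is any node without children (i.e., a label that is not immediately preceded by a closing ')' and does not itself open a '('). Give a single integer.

Answer: 10

Derivation:
Newick: ((H,((Z,V),(T,(M,(S,E,A)),R))),G);
Scan left-to-right; a leaf is any maximal label run not followed by '(':
  pos 2: leaf 'H' → count = 1
  pos 6: leaf 'Z' → count = 2
  pos 8: leaf 'V' → count = 3
  pos 12: leaf 'T' → count = 4
  pos 15: leaf 'M' → count = 5
  pos 18: leaf 'S' → count = 6
  pos 20: leaf 'E' → count = 7
  pos 22: leaf 'A' → count = 8
  pos 26: leaf 'R' → count = 9
  pos 31: leaf 'G' → count = 10
Total leaves: 10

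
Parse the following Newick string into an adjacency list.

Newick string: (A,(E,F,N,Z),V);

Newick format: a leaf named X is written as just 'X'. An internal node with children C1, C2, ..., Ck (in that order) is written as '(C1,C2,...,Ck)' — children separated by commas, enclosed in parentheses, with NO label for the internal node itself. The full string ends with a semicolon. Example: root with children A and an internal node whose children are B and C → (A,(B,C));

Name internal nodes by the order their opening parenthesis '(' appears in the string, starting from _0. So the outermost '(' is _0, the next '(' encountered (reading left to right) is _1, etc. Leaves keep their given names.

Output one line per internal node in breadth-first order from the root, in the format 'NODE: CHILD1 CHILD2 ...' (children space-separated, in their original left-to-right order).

Input: (A,(E,F,N,Z),V);
Scanning left-to-right, naming '(' by encounter order:
  pos 0: '(' -> open internal node _0 (depth 1)
  pos 3: '(' -> open internal node _1 (depth 2)
  pos 11: ')' -> close internal node _1 (now at depth 1)
  pos 14: ')' -> close internal node _0 (now at depth 0)
Total internal nodes: 2
BFS adjacency from root:
  _0: A _1 V
  _1: E F N Z

Answer: _0: A _1 V
_1: E F N Z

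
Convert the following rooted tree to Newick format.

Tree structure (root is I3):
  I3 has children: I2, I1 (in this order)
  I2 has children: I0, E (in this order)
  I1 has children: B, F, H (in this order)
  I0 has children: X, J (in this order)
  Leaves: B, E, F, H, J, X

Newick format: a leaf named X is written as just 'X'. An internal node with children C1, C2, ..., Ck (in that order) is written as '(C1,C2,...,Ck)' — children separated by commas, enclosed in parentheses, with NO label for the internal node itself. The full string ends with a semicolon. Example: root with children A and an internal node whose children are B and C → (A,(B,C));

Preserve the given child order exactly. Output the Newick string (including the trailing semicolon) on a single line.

Answer: (((X,J),E),(B,F,H));

Derivation:
internal I3 with children ['I2', 'I1']
  internal I2 with children ['I0', 'E']
    internal I0 with children ['X', 'J']
      leaf 'X' → 'X'
      leaf 'J' → 'J'
    → '(X,J)'
    leaf 'E' → 'E'
  → '((X,J),E)'
  internal I1 with children ['B', 'F', 'H']
    leaf 'B' → 'B'
    leaf 'F' → 'F'
    leaf 'H' → 'H'
  → '(B,F,H)'
→ '(((X,J),E),(B,F,H))'
Final: (((X,J),E),(B,F,H));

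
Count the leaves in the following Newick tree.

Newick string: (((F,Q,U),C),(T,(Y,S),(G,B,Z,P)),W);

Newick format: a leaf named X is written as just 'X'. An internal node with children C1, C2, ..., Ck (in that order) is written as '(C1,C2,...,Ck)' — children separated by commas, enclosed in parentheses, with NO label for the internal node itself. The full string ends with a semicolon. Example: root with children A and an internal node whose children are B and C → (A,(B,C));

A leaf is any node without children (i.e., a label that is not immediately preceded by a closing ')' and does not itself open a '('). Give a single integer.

Answer: 12

Derivation:
Newick: (((F,Q,U),C),(T,(Y,S),(G,B,Z,P)),W);
Scan left-to-right; a leaf is any maximal label run not followed by '(':
  pos 3: leaf 'F' → count = 1
  pos 5: leaf 'Q' → count = 2
  pos 7: leaf 'U' → count = 3
  pos 10: leaf 'C' → count = 4
  pos 14: leaf 'T' → count = 5
  pos 17: leaf 'Y' → count = 6
  pos 19: leaf 'S' → count = 7
  pos 23: leaf 'G' → count = 8
  pos 25: leaf 'B' → count = 9
  pos 27: leaf 'Z' → count = 10
  pos 29: leaf 'P' → count = 11
  pos 33: leaf 'W' → count = 12
Total leaves: 12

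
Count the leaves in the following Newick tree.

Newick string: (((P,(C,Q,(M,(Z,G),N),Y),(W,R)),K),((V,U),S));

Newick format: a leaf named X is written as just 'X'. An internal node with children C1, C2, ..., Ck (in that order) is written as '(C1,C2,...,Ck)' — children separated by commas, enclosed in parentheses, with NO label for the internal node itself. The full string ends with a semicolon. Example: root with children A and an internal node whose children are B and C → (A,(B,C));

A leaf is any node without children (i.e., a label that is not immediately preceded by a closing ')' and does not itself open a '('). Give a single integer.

Newick: (((P,(C,Q,(M,(Z,G),N),Y),(W,R)),K),((V,U),S));
Scan left-to-right; a leaf is any maximal label run not followed by '(':
  pos 3: leaf 'P' → count = 1
  pos 6: leaf 'C' → count = 2
  pos 8: leaf 'Q' → count = 3
  pos 11: leaf 'M' → count = 4
  pos 14: leaf 'Z' → count = 5
  pos 16: leaf 'G' → count = 6
  pos 19: leaf 'N' → count = 7
  pos 22: leaf 'Y' → count = 8
  pos 26: leaf 'W' → count = 9
  pos 28: leaf 'R' → count = 10
  pos 32: leaf 'K' → count = 11
  pos 37: leaf 'V' → count = 12
  pos 39: leaf 'U' → count = 13
  pos 42: leaf 'S' → count = 14
Total leaves: 14

Answer: 14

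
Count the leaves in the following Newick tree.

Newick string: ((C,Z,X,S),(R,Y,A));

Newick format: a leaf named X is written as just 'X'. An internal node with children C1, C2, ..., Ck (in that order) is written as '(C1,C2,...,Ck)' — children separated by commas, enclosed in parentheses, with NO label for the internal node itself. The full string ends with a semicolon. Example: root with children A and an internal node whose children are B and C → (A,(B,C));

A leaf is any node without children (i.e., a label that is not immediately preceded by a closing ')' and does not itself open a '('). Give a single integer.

Answer: 7

Derivation:
Newick: ((C,Z,X,S),(R,Y,A));
Scan left-to-right; a leaf is any maximal label run not followed by '(':
  pos 2: leaf 'C' → count = 1
  pos 4: leaf 'Z' → count = 2
  pos 6: leaf 'X' → count = 3
  pos 8: leaf 'S' → count = 4
  pos 12: leaf 'R' → count = 5
  pos 14: leaf 'Y' → count = 6
  pos 16: leaf 'A' → count = 7
Total leaves: 7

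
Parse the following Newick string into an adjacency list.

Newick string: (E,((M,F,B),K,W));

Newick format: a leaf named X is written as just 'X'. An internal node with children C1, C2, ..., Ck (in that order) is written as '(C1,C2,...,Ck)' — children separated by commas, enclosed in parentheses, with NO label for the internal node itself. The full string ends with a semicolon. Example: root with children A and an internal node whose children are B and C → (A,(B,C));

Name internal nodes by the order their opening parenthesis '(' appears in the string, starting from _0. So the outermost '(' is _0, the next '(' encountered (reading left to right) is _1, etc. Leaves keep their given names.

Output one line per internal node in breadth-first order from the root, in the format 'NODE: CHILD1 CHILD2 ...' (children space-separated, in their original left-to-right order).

Input: (E,((M,F,B),K,W));
Scanning left-to-right, naming '(' by encounter order:
  pos 0: '(' -> open internal node _0 (depth 1)
  pos 3: '(' -> open internal node _1 (depth 2)
  pos 4: '(' -> open internal node _2 (depth 3)
  pos 10: ')' -> close internal node _2 (now at depth 2)
  pos 15: ')' -> close internal node _1 (now at depth 1)
  pos 16: ')' -> close internal node _0 (now at depth 0)
Total internal nodes: 3
BFS adjacency from root:
  _0: E _1
  _1: _2 K W
  _2: M F B

Answer: _0: E _1
_1: _2 K W
_2: M F B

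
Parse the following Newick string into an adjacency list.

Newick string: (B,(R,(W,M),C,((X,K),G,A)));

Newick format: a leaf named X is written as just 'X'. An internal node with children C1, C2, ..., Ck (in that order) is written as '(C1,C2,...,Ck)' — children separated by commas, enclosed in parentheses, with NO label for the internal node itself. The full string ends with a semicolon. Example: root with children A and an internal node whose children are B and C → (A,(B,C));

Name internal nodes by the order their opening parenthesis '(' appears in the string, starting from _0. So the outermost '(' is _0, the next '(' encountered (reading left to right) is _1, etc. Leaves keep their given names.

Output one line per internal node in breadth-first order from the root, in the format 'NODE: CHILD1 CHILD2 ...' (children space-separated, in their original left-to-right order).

Input: (B,(R,(W,M),C,((X,K),G,A)));
Scanning left-to-right, naming '(' by encounter order:
  pos 0: '(' -> open internal node _0 (depth 1)
  pos 3: '(' -> open internal node _1 (depth 2)
  pos 6: '(' -> open internal node _2 (depth 3)
  pos 10: ')' -> close internal node _2 (now at depth 2)
  pos 14: '(' -> open internal node _3 (depth 3)
  pos 15: '(' -> open internal node _4 (depth 4)
  pos 19: ')' -> close internal node _4 (now at depth 3)
  pos 24: ')' -> close internal node _3 (now at depth 2)
  pos 25: ')' -> close internal node _1 (now at depth 1)
  pos 26: ')' -> close internal node _0 (now at depth 0)
Total internal nodes: 5
BFS adjacency from root:
  _0: B _1
  _1: R _2 C _3
  _2: W M
  _3: _4 G A
  _4: X K

Answer: _0: B _1
_1: R _2 C _3
_2: W M
_3: _4 G A
_4: X K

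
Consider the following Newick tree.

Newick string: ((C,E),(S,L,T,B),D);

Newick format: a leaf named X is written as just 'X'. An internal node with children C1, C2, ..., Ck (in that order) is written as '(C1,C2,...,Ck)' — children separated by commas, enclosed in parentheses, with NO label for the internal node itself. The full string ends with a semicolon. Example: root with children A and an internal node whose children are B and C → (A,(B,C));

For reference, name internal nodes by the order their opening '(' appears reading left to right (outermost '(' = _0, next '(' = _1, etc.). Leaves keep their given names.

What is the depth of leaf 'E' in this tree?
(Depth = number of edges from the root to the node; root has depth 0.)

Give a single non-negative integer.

Answer: 2

Derivation:
Newick: ((C,E),(S,L,T,B),D);
Naming internals by '(' encounter order: outermost '(' = _0, next = _1, ...
Query node: E
Path from root: _0 -> _1 -> E
Depth of E: 2 (number of edges from root)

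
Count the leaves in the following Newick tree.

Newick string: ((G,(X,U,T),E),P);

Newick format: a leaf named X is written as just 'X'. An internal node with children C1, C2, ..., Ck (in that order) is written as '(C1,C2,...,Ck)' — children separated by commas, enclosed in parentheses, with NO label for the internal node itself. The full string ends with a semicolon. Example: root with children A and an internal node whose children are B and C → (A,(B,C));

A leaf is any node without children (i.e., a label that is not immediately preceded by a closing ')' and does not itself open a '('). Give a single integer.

Answer: 6

Derivation:
Newick: ((G,(X,U,T),E),P);
Scan left-to-right; a leaf is any maximal label run not followed by '(':
  pos 2: leaf 'G' → count = 1
  pos 5: leaf 'X' → count = 2
  pos 7: leaf 'U' → count = 3
  pos 9: leaf 'T' → count = 4
  pos 12: leaf 'E' → count = 5
  pos 15: leaf 'P' → count = 6
Total leaves: 6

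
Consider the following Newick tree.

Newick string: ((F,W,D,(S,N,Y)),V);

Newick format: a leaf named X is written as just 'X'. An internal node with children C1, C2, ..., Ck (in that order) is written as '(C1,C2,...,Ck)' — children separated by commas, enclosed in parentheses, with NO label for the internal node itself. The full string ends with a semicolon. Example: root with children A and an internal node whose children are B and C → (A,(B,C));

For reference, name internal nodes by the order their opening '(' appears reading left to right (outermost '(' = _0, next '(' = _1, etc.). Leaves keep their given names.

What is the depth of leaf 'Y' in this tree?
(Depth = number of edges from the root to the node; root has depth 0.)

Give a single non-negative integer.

Answer: 3

Derivation:
Newick: ((F,W,D,(S,N,Y)),V);
Naming internals by '(' encounter order: outermost '(' = _0, next = _1, ...
Query node: Y
Path from root: _0 -> _1 -> _2 -> Y
Depth of Y: 3 (number of edges from root)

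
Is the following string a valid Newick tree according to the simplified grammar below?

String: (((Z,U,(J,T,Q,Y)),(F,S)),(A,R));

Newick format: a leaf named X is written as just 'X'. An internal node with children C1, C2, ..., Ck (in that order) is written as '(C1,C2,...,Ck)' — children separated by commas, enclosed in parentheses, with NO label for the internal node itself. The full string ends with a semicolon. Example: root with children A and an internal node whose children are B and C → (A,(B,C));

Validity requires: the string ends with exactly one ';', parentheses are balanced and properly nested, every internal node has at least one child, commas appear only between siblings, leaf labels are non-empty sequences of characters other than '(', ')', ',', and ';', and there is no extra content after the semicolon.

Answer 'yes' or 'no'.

Answer: yes

Derivation:
Input: (((Z,U,(J,T,Q,Y)),(F,S)),(A,R));
Paren balance: 6 '(' vs 6 ')' OK
Ends with single ';': True
Full parse: OK
Valid: True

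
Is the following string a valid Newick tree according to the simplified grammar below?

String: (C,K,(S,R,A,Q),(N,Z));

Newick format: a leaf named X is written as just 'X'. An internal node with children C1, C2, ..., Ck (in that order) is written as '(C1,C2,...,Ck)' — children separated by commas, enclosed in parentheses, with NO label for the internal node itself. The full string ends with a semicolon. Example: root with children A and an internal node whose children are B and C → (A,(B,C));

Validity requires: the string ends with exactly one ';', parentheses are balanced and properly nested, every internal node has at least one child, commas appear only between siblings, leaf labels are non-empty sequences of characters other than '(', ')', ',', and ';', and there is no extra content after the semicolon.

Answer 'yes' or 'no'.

Answer: yes

Derivation:
Input: (C,K,(S,R,A,Q),(N,Z));
Paren balance: 3 '(' vs 3 ')' OK
Ends with single ';': True
Full parse: OK
Valid: True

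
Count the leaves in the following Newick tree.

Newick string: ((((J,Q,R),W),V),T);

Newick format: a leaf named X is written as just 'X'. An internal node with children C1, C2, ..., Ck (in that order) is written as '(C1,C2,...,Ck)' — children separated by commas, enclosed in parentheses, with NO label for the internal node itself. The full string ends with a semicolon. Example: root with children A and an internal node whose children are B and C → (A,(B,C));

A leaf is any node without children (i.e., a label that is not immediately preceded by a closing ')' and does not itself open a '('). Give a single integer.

Answer: 6

Derivation:
Newick: ((((J,Q,R),W),V),T);
Scan left-to-right; a leaf is any maximal label run not followed by '(':
  pos 4: leaf 'J' → count = 1
  pos 6: leaf 'Q' → count = 2
  pos 8: leaf 'R' → count = 3
  pos 11: leaf 'W' → count = 4
  pos 14: leaf 'V' → count = 5
  pos 17: leaf 'T' → count = 6
Total leaves: 6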